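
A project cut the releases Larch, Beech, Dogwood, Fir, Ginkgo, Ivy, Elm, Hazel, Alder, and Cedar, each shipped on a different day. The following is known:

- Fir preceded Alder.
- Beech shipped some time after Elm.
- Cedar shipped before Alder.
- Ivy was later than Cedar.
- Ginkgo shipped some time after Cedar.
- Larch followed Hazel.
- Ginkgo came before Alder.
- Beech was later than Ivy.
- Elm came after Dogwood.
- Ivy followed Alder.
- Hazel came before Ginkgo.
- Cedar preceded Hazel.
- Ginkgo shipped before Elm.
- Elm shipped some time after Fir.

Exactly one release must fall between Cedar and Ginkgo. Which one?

Hazel

Tracing the constraints gives Cedar → Hazel → Ginkgo, so Hazel sits after Cedar and before Ginkgo.
No other release is forced both after Cedar and before Ginkgo.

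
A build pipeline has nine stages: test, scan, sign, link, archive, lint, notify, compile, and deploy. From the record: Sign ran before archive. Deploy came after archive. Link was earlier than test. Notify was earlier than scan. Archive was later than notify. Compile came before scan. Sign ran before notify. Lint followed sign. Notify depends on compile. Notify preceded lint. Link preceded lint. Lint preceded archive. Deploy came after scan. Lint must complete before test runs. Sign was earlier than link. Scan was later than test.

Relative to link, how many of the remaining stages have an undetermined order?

Forced before link: sign; forced after link: archive, deploy, lint, scan, and test.
That leaves compile and notify with no forced order relative to link — 2.

2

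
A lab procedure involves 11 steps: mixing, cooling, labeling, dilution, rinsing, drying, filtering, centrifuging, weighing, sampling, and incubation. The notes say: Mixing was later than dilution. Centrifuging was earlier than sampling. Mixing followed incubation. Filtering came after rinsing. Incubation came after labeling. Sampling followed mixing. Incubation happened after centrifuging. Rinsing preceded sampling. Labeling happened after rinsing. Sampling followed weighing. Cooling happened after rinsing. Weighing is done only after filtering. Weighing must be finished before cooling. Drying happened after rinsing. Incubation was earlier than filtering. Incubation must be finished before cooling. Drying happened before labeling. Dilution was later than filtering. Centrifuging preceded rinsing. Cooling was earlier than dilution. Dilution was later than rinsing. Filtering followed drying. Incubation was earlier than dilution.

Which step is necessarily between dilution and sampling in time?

Tracing the constraints gives dilution → mixing → sampling, so mixing sits after dilution and before sampling.
No other step is forced both after dilution and before sampling.

mixing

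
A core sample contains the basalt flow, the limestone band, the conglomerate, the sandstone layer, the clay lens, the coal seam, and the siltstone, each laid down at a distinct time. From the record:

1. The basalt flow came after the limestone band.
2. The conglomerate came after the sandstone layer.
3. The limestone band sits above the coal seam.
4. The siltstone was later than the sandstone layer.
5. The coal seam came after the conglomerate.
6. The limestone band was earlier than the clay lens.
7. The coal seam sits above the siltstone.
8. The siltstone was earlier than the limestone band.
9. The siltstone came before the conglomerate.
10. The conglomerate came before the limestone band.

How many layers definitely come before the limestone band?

4

Directly stated before the limestone band: the coal seam, the conglomerate, and the siltstone.
The sandstone layer reaches the limestone band via the sandstone layer → the conglomerate → the limestone band.
No chain forces the basalt flow (or any of the others) ahead of the limestone band.
That's the coal seam, the conglomerate, the sandstone layer, and the siltstone — 4 in all.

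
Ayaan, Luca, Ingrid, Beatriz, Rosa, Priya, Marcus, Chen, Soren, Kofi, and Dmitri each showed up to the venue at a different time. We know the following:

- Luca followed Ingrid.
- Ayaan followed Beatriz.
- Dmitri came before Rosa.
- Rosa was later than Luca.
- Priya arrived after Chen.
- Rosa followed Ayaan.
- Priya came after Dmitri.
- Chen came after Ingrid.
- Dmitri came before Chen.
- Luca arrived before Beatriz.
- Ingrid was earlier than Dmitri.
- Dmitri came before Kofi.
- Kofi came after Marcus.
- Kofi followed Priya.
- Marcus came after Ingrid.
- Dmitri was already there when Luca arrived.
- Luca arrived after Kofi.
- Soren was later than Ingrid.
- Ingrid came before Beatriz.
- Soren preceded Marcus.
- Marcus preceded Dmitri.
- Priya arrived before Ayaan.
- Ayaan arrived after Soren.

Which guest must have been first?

Ingrid

Ingrid has a chain of constraints placing them before every other guest, so Ingrid must be first.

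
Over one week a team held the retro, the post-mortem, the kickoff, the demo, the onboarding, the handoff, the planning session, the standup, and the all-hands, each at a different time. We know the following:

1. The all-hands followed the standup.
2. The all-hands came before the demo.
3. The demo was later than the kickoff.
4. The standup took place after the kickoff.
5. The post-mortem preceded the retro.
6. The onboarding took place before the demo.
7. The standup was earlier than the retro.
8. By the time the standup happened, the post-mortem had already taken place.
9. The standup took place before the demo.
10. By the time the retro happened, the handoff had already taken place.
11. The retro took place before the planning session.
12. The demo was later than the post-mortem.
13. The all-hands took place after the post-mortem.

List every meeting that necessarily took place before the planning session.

the handoff, the kickoff, the post-mortem, the retro, the standup

Directly stated before the planning session: the retro.
The handoff reaches the planning session via the handoff → the retro → the planning session.
The kickoff reaches the planning session via the kickoff → the standup → the retro → the planning session.
The post-mortem reaches the planning session via the post-mortem → the retro → the planning session.
Likewise the standup reaches the planning session by chaining the stated constraints.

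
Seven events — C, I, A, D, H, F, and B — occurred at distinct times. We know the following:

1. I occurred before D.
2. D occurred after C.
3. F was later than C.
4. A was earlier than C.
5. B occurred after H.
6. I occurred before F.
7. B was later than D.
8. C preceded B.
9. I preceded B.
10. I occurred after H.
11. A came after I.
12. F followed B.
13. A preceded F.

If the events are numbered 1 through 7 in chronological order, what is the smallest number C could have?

4

A, H, and I must all come before C — 3 forced predecessors.
Nothing else is forced ahead of C, so its earliest slot is position 3 + 1 = 4.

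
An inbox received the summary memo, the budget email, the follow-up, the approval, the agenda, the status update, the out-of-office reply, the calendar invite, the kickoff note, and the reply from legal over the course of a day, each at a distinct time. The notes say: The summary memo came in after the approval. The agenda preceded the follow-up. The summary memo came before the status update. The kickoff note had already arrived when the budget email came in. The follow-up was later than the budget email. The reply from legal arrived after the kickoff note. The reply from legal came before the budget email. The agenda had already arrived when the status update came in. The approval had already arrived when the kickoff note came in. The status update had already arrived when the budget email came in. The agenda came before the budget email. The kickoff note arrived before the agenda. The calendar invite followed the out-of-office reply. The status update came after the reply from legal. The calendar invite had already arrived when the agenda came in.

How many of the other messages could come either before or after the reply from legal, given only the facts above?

Forced before the reply from legal: the approval and the kickoff note; forced after the reply from legal: the budget email, the follow-up, and the status update.
That leaves the agenda, the calendar invite, the out-of-office reply, and the summary memo with no forced order relative to the reply from legal — 4.

4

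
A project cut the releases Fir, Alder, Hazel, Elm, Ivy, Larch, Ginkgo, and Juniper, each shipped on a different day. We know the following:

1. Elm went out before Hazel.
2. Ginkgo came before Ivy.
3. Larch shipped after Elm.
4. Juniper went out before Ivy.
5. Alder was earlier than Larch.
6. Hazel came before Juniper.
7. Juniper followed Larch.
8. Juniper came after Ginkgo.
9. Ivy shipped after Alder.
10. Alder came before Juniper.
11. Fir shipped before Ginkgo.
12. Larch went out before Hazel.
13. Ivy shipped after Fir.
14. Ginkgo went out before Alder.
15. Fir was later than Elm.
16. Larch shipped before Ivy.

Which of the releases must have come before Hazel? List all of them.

Directly stated before Hazel: Elm and Larch.
Alder reaches Hazel via Alder → Larch → Hazel.
Fir reaches Hazel via Fir → Ginkgo → Alder → Larch → Hazel.
Ginkgo reaches Hazel via Ginkgo → Alder → Larch → Hazel.
No chain forces Juniper (or any of the others) ahead of Hazel.

Alder, Elm, Fir, Ginkgo, Larch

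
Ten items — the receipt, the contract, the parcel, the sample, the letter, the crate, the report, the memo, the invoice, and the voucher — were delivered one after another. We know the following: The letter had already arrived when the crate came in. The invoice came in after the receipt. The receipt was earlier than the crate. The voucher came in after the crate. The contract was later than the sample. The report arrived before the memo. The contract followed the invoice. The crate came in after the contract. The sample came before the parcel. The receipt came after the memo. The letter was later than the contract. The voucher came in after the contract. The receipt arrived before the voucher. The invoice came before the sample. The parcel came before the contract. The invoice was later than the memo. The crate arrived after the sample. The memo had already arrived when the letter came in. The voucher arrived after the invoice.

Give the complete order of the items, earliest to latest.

the report, the memo, the receipt, the invoice, the sample, the parcel, the contract, the letter, the crate, the voucher

The constraints fix every adjacent pair, so only one ordering works:
the report → the memo → the receipt → the invoice → the sample → the parcel → the contract → the letter → the crate → the voucher.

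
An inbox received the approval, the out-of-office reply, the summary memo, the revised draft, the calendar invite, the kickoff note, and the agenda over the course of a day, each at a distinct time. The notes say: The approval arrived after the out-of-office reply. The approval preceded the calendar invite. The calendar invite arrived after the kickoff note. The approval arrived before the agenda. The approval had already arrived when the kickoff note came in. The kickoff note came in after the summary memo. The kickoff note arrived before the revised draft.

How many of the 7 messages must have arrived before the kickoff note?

Directly stated before the kickoff note: the approval and the summary memo.
The out-of-office reply reaches the kickoff note via the out-of-office reply → the approval → the kickoff note.
That's the approval, the out-of-office reply, and the summary memo — 3 in all.

3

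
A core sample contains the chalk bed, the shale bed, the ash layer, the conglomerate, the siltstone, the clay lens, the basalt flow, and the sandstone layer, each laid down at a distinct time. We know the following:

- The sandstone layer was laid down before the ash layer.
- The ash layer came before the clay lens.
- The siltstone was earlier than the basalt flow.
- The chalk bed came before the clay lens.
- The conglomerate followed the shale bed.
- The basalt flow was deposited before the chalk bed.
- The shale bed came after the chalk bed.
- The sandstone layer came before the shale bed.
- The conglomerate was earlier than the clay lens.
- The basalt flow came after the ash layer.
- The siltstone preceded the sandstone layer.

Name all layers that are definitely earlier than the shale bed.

the ash layer, the basalt flow, the chalk bed, the sandstone layer, the siltstone

Directly stated before the shale bed: the chalk bed and the sandstone layer.
The ash layer reaches the shale bed via the ash layer → the basalt flow → the chalk bed → the shale bed.
The basalt flow reaches the shale bed via the basalt flow → the chalk bed → the shale bed.
The siltstone reaches the shale bed via the siltstone → the sandstone layer → the shale bed.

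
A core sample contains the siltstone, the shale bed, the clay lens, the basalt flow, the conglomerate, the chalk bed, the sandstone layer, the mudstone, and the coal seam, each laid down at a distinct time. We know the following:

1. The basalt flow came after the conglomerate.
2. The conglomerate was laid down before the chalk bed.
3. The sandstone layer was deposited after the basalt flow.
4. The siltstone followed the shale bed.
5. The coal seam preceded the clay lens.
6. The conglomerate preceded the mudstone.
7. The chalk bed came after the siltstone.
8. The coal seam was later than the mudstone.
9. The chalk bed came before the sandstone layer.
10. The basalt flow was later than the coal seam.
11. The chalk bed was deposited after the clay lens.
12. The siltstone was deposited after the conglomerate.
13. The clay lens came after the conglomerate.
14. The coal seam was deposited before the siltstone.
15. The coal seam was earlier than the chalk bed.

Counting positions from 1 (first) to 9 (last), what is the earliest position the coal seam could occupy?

The conglomerate and the mudstone must both come before the coal seam — 2 forced predecessors.
Nothing else is forced ahead of the coal seam, so its earliest slot is position 2 + 1 = 3.

3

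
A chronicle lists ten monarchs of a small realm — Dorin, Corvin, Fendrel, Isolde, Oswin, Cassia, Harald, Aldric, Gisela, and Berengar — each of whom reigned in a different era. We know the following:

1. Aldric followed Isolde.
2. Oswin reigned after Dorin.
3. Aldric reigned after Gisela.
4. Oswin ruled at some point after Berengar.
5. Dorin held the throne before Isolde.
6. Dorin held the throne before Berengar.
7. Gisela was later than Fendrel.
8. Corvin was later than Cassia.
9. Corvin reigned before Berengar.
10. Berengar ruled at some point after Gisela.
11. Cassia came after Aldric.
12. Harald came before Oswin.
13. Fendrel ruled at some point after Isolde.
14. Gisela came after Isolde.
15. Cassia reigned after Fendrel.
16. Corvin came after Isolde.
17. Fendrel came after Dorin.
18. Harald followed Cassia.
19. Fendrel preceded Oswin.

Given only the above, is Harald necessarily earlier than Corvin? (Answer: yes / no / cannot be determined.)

cannot be determined

No chain of stated constraints runs from Harald to Corvin, and none runs from Corvin to Harald either.
So the relative order of Harald and Corvin is not fixed by the given facts.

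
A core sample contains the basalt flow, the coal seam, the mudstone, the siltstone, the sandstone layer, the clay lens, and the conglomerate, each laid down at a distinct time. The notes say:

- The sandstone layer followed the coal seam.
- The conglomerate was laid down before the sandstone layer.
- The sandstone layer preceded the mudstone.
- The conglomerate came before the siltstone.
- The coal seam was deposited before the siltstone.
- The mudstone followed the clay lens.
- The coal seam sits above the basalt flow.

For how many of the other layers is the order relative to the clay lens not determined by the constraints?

Forced after the clay lens: the mudstone.
That leaves the basalt flow, the coal seam, the conglomerate, the sandstone layer, and the siltstone with no forced order relative to the clay lens — 5.

5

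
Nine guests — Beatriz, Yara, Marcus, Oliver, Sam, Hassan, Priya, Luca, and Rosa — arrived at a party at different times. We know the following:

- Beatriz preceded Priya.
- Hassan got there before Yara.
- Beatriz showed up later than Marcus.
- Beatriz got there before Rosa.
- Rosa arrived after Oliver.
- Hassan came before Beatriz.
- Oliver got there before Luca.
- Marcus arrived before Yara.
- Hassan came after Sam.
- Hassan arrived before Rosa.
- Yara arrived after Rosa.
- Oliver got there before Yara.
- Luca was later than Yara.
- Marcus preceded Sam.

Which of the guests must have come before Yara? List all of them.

Beatriz, Hassan, Marcus, Oliver, Rosa, Sam

Directly stated before Yara: Hassan, Marcus, Oliver, and Rosa.
Beatriz reaches Yara via Beatriz → Rosa → Yara.
Sam reaches Yara via Sam → Hassan → Yara.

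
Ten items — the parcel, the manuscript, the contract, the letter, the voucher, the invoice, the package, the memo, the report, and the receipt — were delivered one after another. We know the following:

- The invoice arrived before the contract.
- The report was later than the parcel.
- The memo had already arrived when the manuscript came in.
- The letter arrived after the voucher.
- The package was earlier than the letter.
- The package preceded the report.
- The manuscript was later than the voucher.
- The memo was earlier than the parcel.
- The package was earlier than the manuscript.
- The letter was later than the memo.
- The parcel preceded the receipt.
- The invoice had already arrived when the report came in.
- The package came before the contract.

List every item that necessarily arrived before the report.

the invoice, the memo, the package, the parcel

Directly stated before the report: the invoice, the package, and the parcel.
The memo reaches the report via the memo → the parcel → the report.
No chain forces the manuscript (or any of the others) ahead of the report.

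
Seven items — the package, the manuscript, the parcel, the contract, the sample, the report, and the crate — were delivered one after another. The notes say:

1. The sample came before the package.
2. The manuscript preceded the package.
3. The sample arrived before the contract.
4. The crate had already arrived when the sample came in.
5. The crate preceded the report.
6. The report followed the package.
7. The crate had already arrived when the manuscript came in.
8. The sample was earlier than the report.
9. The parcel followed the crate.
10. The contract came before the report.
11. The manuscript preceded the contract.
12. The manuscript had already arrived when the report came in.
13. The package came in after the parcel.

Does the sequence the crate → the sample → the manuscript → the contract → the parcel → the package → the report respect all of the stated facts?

yes

Check each stated constraint against the proposed order — e.g. the sample is ahead of the report; the crate is ahead of the report. Every pair is in the required order; nothing is violated.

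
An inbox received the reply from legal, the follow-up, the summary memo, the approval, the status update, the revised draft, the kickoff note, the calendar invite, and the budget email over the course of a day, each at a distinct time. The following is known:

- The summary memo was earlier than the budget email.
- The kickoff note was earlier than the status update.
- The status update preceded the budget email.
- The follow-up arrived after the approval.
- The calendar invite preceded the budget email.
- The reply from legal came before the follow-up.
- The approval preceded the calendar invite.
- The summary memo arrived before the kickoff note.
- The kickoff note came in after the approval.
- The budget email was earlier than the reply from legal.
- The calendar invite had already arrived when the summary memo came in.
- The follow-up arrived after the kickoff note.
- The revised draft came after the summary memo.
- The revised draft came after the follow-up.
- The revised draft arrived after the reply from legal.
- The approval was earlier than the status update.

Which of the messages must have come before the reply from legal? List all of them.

Directly stated before the reply from legal: the budget email.
The approval reaches the reply from legal via the approval → the calendar invite → the budget email → the reply from legal.
The calendar invite reaches the reply from legal via the calendar invite → the budget email → the reply from legal.
The kickoff note reaches the reply from legal via the kickoff note → the status update → the budget email → the reply from legal.
Likewise the status update and the summary memo each reach the reply from legal by chaining the stated constraints.

the approval, the budget email, the calendar invite, the kickoff note, the status update, the summary memo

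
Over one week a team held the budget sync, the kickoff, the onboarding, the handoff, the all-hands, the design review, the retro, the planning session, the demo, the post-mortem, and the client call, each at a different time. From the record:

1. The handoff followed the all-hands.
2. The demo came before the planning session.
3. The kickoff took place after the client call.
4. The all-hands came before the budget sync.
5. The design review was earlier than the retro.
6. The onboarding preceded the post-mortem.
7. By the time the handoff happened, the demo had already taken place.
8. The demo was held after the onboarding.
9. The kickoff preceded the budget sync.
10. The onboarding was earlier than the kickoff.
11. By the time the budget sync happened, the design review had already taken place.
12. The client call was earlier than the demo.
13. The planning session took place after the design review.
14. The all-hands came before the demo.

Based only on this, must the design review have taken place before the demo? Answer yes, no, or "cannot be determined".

No chain of stated constraints runs from the design review to the demo, and none runs from the demo to the design review either.
So the relative order of the design review and the demo is not fixed by the given facts.

cannot be determined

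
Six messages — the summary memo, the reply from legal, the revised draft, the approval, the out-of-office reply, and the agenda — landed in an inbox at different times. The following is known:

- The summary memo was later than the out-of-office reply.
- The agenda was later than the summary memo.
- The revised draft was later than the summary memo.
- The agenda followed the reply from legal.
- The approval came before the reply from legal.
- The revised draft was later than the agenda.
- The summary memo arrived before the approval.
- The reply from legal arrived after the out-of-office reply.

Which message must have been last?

Every other message has a chain of constraints placing it before the revised draft, so the revised draft is last.

the revised draft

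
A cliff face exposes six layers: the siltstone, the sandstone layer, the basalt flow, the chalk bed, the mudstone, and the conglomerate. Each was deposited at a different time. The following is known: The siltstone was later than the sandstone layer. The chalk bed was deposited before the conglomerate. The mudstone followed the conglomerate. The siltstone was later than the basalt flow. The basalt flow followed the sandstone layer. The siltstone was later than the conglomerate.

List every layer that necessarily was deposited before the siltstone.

the basalt flow, the chalk bed, the conglomerate, the sandstone layer

Directly stated before the siltstone: the basalt flow, the conglomerate, and the sandstone layer.
The chalk bed reaches the siltstone via the chalk bed → the conglomerate → the siltstone.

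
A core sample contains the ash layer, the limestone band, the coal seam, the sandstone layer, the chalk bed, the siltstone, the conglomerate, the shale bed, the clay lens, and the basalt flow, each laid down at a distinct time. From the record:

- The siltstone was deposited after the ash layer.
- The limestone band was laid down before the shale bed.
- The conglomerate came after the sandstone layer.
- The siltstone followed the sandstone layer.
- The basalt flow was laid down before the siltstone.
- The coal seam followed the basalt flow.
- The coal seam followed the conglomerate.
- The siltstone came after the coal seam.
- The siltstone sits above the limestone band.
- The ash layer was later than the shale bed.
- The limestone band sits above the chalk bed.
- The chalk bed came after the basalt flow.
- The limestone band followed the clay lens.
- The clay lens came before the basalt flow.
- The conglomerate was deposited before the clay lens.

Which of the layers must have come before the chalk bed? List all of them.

Directly stated before the chalk bed: the basalt flow.
The clay lens reaches the chalk bed via the clay lens → the basalt flow → the chalk bed.
The conglomerate reaches the chalk bed via the conglomerate → the clay lens → the basalt flow → the chalk bed.
The sandstone layer reaches the chalk bed via the sandstone layer → the conglomerate → the clay lens → the basalt flow → the chalk bed.
No chain forces the shale bed (or any of the others) ahead of the chalk bed.

the basalt flow, the clay lens, the conglomerate, the sandstone layer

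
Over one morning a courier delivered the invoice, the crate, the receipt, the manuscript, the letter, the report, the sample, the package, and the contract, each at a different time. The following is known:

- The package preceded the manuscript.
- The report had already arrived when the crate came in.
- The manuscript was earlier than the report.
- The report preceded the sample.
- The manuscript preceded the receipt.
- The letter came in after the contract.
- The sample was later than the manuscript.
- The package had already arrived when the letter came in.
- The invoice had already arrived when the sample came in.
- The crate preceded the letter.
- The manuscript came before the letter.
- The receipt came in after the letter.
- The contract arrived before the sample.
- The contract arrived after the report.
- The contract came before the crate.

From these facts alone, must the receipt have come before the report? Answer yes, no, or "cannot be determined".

no

Tracing the constraints gives the report → the crate → the letter → the receipt, so the report must come before the receipt.
That means the receipt cannot be before the report.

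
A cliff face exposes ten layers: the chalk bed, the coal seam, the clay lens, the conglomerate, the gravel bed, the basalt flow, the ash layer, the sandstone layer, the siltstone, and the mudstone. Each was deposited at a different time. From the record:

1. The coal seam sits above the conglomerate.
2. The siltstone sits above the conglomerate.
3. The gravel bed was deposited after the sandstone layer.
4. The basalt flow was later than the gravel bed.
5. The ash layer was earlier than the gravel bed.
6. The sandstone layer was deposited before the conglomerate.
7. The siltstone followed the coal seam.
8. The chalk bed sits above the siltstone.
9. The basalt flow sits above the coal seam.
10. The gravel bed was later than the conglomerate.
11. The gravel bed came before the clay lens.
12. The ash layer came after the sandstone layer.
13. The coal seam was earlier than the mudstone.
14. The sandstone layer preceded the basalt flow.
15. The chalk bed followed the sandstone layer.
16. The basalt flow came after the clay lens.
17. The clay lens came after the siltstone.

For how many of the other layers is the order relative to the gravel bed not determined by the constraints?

Forced before the gravel bed: the ash layer, the conglomerate, and the sandstone layer; forced after the gravel bed: the basalt flow and the clay lens.
That leaves the chalk bed, the coal seam, the mudstone, and the siltstone with no forced order relative to the gravel bed — 4.

4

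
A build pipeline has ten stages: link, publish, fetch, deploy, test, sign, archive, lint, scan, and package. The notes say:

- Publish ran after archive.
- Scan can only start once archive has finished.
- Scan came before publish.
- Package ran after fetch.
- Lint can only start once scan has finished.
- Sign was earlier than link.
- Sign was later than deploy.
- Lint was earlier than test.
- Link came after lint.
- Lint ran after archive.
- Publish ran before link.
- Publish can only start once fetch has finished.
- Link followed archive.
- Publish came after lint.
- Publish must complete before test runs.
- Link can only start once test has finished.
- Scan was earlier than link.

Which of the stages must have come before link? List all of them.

Directly stated before link: archive, lint, publish, scan, sign, and test.
Deploy reaches link via deploy → sign → link.
Fetch reaches link via fetch → publish → link.

archive, deploy, fetch, lint, publish, scan, sign, test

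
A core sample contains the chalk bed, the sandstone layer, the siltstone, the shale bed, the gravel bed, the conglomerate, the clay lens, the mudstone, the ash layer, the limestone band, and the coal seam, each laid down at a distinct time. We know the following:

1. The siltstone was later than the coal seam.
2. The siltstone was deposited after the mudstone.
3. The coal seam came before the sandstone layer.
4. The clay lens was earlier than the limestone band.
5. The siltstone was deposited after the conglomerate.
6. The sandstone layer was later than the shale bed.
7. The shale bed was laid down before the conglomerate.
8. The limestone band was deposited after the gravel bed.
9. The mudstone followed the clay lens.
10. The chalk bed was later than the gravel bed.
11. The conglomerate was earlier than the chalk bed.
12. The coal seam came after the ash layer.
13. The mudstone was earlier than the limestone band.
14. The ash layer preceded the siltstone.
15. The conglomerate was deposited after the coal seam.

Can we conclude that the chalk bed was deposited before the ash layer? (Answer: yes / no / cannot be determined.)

no

Tracing the constraints gives the ash layer → the coal seam → the conglomerate → the chalk bed, so the ash layer must come before the chalk bed.
That means the chalk bed cannot be before the ash layer.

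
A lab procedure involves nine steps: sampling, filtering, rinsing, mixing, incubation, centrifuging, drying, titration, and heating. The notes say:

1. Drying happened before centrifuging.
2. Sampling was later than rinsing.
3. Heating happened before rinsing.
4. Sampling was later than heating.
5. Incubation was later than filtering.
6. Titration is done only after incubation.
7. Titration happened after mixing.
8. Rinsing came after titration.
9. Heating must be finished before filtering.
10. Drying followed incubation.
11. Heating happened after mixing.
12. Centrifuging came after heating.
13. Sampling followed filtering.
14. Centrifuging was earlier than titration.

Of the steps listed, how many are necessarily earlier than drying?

Directly stated before drying: incubation.
Filtering reaches drying via filtering → incubation → drying.
Heating reaches drying via heating → filtering → incubation → drying.
Mixing reaches drying via mixing → heating → filtering → incubation → drying.
That's filtering, heating, incubation, and mixing — 4 in all.

4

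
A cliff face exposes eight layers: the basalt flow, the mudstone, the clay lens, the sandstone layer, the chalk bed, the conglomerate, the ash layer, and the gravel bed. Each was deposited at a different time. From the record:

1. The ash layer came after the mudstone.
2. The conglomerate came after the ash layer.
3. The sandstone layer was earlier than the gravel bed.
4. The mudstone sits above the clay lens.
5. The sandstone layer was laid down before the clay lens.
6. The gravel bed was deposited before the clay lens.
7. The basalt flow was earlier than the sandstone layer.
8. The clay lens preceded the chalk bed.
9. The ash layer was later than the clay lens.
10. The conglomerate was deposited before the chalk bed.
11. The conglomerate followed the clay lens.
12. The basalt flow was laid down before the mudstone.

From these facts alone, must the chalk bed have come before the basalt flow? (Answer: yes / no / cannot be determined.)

no

Tracing the constraints gives the basalt flow → the sandstone layer → the clay lens → the chalk bed, so the basalt flow must come before the chalk bed.
That means the chalk bed cannot be before the basalt flow.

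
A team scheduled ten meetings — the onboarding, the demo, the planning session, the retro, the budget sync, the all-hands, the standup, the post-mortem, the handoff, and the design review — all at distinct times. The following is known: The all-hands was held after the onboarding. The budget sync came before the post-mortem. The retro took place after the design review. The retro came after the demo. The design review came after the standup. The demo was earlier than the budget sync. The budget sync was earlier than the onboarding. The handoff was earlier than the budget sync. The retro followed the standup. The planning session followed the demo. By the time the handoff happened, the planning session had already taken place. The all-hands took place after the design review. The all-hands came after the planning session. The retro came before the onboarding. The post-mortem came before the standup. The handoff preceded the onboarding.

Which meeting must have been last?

the all-hands

Every other meeting has a chain of constraints placing it before the all-hands, so the all-hands is last.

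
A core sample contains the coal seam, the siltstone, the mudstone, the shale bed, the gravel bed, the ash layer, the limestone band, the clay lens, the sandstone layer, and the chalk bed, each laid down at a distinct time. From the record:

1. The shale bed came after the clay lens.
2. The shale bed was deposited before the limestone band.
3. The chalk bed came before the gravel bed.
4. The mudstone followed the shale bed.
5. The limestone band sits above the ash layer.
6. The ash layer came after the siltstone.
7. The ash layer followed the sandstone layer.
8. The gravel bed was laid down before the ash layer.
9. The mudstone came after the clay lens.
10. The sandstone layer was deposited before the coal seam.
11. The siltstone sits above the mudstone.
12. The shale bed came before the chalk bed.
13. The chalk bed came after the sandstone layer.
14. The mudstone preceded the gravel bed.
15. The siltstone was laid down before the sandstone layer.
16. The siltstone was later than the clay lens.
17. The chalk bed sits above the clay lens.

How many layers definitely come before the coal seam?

Directly stated before the coal seam: the sandstone layer.
The clay lens reaches the coal seam via the clay lens → the siltstone → the sandstone layer → the coal seam.
The mudstone reaches the coal seam via the mudstone → the siltstone → the sandstone layer → the coal seam.
The shale bed reaches the coal seam via the shale bed → the mudstone → the siltstone → the sandstone layer → the coal seam.
Likewise the siltstone reaches the coal seam by chaining the stated constraints.
No chain forces the limestone band (or any of the others) ahead of the coal seam.
That's the clay lens, the mudstone, the sandstone layer, the shale bed, and the siltstone — 5 in all.

5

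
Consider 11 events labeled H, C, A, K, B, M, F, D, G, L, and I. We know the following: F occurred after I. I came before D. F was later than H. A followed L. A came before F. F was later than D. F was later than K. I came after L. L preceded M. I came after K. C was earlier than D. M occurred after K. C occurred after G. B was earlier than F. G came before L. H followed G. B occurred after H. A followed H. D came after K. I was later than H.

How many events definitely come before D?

6

Directly stated before D: C, I, and K.
G reaches D via G → C → D.
H reaches D via H → I → D.
L reaches D via L → I → D.
No chain forces M (or any of the others) ahead of D.
That's C, G, H, I, K, and L — 6 in all.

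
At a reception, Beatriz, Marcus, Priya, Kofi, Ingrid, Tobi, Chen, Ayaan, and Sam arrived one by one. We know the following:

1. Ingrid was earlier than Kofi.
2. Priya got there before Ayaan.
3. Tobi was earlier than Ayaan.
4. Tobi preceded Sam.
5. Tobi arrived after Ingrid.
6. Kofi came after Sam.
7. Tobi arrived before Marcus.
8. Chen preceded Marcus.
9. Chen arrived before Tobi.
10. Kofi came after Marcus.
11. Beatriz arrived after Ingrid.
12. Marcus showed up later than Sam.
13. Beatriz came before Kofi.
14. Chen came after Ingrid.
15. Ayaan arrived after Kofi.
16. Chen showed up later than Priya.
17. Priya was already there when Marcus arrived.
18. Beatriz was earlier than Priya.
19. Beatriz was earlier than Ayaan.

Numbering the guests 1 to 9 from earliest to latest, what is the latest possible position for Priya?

3

Priya must come before Ayaan, Chen, Kofi, Marcus, Sam, and Tobi — 6 guests forced after them.
Everything else can be placed before Priya in some valid order, so Priya can sit as late as position 9 − 6 = 3.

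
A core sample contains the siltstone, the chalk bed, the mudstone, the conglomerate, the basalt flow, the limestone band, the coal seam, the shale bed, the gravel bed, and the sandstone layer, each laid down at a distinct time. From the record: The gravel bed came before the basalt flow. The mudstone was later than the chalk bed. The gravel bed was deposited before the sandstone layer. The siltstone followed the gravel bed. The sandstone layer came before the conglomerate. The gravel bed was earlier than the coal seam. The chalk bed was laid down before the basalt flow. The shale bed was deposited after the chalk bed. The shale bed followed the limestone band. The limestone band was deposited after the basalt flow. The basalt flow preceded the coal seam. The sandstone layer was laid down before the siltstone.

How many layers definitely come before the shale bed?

Directly stated before the shale bed: the chalk bed and the limestone band.
The basalt flow reaches the shale bed via the basalt flow → the limestone band → the shale bed.
The gravel bed reaches the shale bed via the gravel bed → the basalt flow → the limestone band → the shale bed.
No chain forces the mudstone (or any of the others) ahead of the shale bed.
That's the basalt flow, the chalk bed, the gravel bed, and the limestone band — 4 in all.

4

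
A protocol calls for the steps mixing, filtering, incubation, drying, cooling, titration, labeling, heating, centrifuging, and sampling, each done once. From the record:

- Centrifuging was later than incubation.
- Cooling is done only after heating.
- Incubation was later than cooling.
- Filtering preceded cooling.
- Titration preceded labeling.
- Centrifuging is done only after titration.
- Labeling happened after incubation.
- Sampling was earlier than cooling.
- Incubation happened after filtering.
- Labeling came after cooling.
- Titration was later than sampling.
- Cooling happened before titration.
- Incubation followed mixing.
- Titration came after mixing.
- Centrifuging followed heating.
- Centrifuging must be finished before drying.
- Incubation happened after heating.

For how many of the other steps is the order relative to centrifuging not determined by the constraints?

Forced before centrifuging: cooling, filtering, heating, incubation, mixing, sampling, and titration; forced after centrifuging: drying.
That leaves labeling with no forced order relative to centrifuging — 1.

1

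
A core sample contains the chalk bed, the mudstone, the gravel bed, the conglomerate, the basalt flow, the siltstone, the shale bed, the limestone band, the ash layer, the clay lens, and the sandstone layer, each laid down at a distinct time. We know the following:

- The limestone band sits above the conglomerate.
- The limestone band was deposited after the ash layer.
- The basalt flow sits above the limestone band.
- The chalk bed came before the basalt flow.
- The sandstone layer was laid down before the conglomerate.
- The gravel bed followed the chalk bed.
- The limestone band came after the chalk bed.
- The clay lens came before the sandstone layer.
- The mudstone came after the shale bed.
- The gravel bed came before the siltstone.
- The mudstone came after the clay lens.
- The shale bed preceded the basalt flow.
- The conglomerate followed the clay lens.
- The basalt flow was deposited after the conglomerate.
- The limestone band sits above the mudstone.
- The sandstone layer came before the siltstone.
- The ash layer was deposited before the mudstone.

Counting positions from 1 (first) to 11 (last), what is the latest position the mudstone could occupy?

The mudstone must come before the basalt flow and the limestone band — 2 layers forced after it.
Everything else can be placed before the mudstone in some valid order, so the mudstone can sit as late as position 11 − 2 = 9.

9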